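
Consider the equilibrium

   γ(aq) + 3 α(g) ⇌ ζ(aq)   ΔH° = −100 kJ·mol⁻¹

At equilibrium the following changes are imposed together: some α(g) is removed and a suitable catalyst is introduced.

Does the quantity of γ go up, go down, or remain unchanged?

Removing α (g), a reactant, drives the reaction to the left.
A catalyst speeds both forward and reverse rates equally; it changes neither Q nor K — no shift from this change.
The net shift is to the left. γ is a reactant, so its amount increases.

increases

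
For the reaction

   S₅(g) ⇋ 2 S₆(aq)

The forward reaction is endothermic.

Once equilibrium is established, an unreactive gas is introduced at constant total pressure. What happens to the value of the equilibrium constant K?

unchanged

The equilibrium constant depends only on temperature. This perturbation may move the position of equilibrium, but since T is unchanged, K itself is unchanged.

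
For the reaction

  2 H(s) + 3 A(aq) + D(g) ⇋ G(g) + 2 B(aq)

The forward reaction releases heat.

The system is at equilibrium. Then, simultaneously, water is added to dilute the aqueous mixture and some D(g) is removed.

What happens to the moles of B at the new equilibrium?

decreases

Dilution lowers every aqueous concentration by the same factor. Δn_aq = 2 − 3 = -1, so the system shifts toward the side with more dissolved moles — to the left.
Removing D (g), a reactant, drives the reaction to the left.
The net shift is to the left. B is a product, so its amount decreases.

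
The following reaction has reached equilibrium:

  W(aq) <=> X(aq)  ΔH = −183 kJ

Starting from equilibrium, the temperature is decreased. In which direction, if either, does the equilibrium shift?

right

The forward reaction is exothermic. Lowering T favours the exothermic direction — shift to the right.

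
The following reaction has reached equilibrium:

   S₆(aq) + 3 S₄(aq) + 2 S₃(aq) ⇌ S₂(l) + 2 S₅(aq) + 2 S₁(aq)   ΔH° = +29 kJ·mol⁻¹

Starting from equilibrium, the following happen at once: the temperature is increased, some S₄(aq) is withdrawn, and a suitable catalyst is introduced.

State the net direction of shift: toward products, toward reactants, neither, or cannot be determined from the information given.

cannot be determined

The forward reaction is endothermic. Raising T favours the endothermic direction — shift to the right.
Removing S₄ (aq), a reactant, drives the reaction to the left.
A catalyst speeds both forward and reverse rates equally; it changes neither Q nor K — no shift from this change.
The individual effects push in opposite directions; without quantitative information the net direction cannot be determined.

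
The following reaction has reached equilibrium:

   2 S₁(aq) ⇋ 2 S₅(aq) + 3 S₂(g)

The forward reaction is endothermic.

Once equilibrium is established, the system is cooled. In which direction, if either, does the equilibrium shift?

The forward reaction is endothermic. Lowering T favours the exothermic direction — shift to the left.

left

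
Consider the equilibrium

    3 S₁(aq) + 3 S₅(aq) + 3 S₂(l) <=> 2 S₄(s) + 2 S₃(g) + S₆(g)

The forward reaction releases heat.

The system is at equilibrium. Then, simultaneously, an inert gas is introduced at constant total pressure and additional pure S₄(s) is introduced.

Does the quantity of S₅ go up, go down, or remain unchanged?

Adding inert gas at constant total pressure expands the volume and lowers every reacting partial pressure. With Δn_gas = 3 − 0 = +3, Q moves away from K toward the side with fewer gas moles, so the system shifts toward the side with more gas moles — to the right.
S₄ is a pure solid; its activity is 1 regardless of amount, so Q is unaffected — no shift from this change.
The net shift is to the right. S₅ is a reactant, so its amount decreases.

decreases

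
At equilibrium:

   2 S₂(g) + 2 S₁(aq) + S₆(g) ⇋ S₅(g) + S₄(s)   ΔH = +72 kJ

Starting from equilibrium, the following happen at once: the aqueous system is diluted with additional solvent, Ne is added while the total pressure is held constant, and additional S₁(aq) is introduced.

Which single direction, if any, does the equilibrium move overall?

Dilution lowers every aqueous concentration by the same factor. Δn_aq = 0 − 2 = -2, so the system shifts toward the side with more dissolved moles — to the left.
Adding inert gas at constant total pressure expands the volume and lowers every reacting partial pressure. With Δn_gas = 1 − 3 = -2, Q moves away from K toward the side with fewer gas moles, so the system shifts toward the side with more gas moles — to the left.
Adding S₁ (aq), a reactant, drives the reaction to the right.
The individual effects push in opposite directions; without quantitative information the net direction cannot be determined.

cannot be determined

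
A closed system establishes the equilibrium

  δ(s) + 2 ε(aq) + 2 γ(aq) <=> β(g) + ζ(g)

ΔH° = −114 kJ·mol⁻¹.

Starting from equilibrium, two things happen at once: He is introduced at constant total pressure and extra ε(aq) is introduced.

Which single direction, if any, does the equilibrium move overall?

Adding inert gas at constant total pressure expands the volume and lowers every reacting partial pressure. With Δn_gas = 2 − 0 = +2, Q moves away from K toward the side with fewer gas moles, so the system shifts toward the side with more gas moles — to the right.
Adding ε (aq), a reactant, drives the reaction to the right.
All effects act in the same direction — net shift to the right.

right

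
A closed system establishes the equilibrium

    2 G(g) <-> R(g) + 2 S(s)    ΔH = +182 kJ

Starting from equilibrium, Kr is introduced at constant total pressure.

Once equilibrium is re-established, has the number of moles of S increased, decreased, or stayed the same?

Adding inert gas at constant total pressure expands the volume and lowers every reacting partial pressure. With Δn_gas = 1 − 2 = -1, Q moves away from K toward the side with fewer gas moles, so the system shifts toward the side with more gas moles — to the left.
The net shift is to the left. S is a product, so its amount decreases.

decreases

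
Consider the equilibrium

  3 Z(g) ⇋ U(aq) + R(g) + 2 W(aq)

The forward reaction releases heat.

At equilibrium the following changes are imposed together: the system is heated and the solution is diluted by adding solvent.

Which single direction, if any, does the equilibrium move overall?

The forward reaction is exothermic. Raising T favours the endothermic direction — shift to the left.
Dilution lowers every aqueous concentration by the same factor. Δn_aq = 3 − 0 = +3, so the system shifts toward the side with more dissolved moles — to the right.
The individual effects push in opposite directions; without quantitative information the net direction cannot be determined.

cannot be determined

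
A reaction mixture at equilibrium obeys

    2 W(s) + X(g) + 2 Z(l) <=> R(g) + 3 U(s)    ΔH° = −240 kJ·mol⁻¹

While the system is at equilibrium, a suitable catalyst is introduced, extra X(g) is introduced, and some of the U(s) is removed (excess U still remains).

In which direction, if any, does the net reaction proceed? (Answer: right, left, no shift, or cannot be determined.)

A catalyst speeds both forward and reverse rates equally; it changes neither Q nor K — no shift from this change.
Adding X (g), a reactant, drives the reaction to the right.
U is a pure solid; its activity is 1 regardless of amount, so Q is unaffected — no shift from this change.
Only the nonzero effect(s) matter; the net shift is to the right.

right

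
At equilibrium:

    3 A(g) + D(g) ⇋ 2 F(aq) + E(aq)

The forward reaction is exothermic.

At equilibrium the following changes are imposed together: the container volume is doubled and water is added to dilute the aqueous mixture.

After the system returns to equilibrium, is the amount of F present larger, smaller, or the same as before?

Gas moles: reactants 4, products 0 (Δn_gas = -4). Expansion shifts the system toward the side with more moles of gas — to the left.
Dilution lowers every aqueous concentration by the same factor. Δn_aq = 3 − 0 = +3, so the system shifts toward the side with more dissolved moles — to the right.
The two effects oppose each other, so the net shift — and hence the change in F — cannot be determined from the given information.

cannot be determined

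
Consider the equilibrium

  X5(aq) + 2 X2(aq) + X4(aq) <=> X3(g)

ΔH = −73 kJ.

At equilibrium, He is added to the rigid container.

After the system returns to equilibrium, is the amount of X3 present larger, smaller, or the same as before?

unchanged

At constant volume, adding an inert gas leaves every reacting species' partial pressure unchanged, so Q is unchanged — no shift from this change.
No net shift occurs, so the amount of X3 is unchanged.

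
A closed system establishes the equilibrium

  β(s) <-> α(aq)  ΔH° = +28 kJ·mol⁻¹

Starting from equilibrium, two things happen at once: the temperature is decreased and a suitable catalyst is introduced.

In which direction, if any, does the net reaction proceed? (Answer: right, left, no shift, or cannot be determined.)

left

The forward reaction is endothermic. Lowering T favours the exothermic direction — shift to the left.
A catalyst speeds both forward and reverse rates equally; it changes neither Q nor K — no shift from this change.
Only the nonzero effect(s) matter; the net shift is to the left.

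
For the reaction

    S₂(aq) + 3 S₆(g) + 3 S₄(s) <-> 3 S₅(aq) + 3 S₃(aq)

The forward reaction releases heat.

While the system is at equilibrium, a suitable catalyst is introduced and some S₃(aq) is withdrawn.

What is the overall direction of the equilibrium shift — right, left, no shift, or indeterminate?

A catalyst speeds both forward and reverse rates equally; it changes neither Q nor K — no shift from this change.
Removing S₃ (aq), a product, drives the reaction to the right.
Only the nonzero effect(s) matter; the net shift is to the right.

right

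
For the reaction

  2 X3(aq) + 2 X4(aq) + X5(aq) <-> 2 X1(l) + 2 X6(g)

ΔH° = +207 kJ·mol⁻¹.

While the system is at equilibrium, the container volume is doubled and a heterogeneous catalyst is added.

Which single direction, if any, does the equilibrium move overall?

right

Gas moles: reactants 0, products 2 (Δn_gas = +2). Expansion shifts the system toward the side with more moles of gas — to the right.
A catalyst speeds both forward and reverse rates equally; it changes neither Q nor K — no shift from this change.
Only the nonzero effect(s) matter; the net shift is to the right.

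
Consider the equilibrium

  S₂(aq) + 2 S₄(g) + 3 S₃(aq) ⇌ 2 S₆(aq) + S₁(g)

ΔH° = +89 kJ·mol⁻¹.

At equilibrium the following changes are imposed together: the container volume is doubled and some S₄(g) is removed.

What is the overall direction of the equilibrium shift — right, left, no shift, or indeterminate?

Gas moles: reactants 2, products 1 (Δn_gas = -1). Expansion shifts the system toward the side with more moles of gas — to the left.
Removing S₄ (g), a reactant, drives the reaction to the left.
All effects act in the same direction — net shift to the left.

left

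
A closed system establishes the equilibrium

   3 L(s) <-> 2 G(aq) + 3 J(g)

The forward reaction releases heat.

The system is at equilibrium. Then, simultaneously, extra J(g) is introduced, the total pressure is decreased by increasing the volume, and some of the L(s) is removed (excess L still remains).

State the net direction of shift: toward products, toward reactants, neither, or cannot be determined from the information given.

cannot be determined

Adding J (g), a product, drives the reaction to the left.
Gas moles: reactants 0, products 3 (Δn_gas = +3). Expansion shifts the system toward the side with more moles of gas — to the right.
L is a pure solid; its activity is 1 regardless of amount, so Q is unaffected — no shift from this change.
The individual effects push in opposite directions; without quantitative information the net direction cannot be determined.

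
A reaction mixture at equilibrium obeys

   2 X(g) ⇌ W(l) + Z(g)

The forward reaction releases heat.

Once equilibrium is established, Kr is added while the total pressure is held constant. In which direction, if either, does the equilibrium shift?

Adding inert gas at constant total pressure expands the volume and lowers every reacting partial pressure. With Δn_gas = 1 − 2 = -1, Q moves away from K toward the side with fewer gas moles, so the system shifts toward the side with more gas moles — to the left.

left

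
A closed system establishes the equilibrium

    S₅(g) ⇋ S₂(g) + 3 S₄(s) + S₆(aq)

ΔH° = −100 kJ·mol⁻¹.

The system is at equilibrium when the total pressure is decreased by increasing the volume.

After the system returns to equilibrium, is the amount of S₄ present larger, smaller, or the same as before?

unchanged

Gas moles: reactants 1, products 1. Δn_gas = 0, so a volume change leaves Q equal to K — no shift from this change.
No net shift occurs, so the amount of S₄ is unchanged.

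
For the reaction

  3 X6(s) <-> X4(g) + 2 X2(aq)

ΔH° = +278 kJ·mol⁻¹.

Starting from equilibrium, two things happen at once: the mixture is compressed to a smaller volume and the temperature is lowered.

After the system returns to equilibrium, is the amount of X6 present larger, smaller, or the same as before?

increases

Gas moles: reactants 0, products 1 (Δn_gas = +1). Compression shifts the system toward the side with fewer moles of gas — to the left.
The forward reaction is endothermic. Lowering T favours the exothermic direction — shift to the left.
The net shift is to the left. X6 is a reactant, so its amount increases.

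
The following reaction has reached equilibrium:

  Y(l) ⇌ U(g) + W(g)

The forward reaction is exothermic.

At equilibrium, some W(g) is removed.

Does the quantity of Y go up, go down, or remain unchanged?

Removing W (g), a product, drives the reaction to the right.
The net shift is to the right. Y is a reactant, so its amount decreases.

decreases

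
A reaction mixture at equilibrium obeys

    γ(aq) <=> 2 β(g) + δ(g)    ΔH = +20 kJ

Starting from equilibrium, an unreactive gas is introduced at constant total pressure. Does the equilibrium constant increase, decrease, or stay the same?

unchanged

The equilibrium constant depends only on temperature. This perturbation may move the position of equilibrium, but since T is unchanged, K itself is unchanged.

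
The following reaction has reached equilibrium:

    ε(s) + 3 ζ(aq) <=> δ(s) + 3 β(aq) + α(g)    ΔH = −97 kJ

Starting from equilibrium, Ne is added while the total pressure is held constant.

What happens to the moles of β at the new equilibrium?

Adding inert gas at constant total pressure expands the volume and lowers every reacting partial pressure. With Δn_gas = 1 − 0 = +1, Q moves away from K toward the side with fewer gas moles, so the system shifts toward the side with more gas moles — to the right.
The net shift is to the right. β is a product, so its amount increases.

increases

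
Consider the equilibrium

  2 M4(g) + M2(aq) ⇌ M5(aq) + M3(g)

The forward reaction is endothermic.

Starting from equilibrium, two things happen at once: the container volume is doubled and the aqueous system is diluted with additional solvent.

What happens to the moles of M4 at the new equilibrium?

Gas moles: reactants 2, products 1 (Δn_gas = -1). Expansion shifts the system toward the side with more moles of gas — to the left.
Dilution scales every aqueous concentration by the same factor. Δn_aq = 1 − 1 = 0, so Q is unchanged — no shift.
The net shift is to the left. M4 is a reactant, so its amount increases.

increases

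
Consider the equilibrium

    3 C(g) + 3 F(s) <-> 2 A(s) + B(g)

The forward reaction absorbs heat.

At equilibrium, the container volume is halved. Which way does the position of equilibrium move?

right

Gas moles: reactants 3, products 1 (Δn_gas = -2). Compression shifts the system toward the side with fewer moles of gas — to the right.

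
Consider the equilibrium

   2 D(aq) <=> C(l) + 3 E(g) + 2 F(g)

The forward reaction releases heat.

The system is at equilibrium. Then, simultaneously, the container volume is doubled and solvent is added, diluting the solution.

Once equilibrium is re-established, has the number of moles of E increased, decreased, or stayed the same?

Gas moles: reactants 0, products 5 (Δn_gas = +5). Expansion shifts the system toward the side with more moles of gas — to the right.
Dilution lowers every aqueous concentration by the same factor. Δn_aq = 0 − 2 = -2, so the system shifts toward the side with more dissolved moles — to the left.
The two effects oppose each other, so the net shift — and hence the change in E — cannot be determined from the given information.

cannot be determined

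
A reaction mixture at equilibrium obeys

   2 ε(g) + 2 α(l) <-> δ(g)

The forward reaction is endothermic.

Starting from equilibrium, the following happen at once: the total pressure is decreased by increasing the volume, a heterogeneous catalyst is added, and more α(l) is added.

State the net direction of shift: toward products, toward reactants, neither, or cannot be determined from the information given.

left

Gas moles: reactants 2, products 1 (Δn_gas = -1). Expansion shifts the system toward the side with more moles of gas — to the left.
A catalyst speeds both forward and reverse rates equally; it changes neither Q nor K — no shift from this change.
α is a pure liquid; its activity is 1 regardless of amount, so Q is unaffected — no shift from this change.
Only the nonzero effect(s) matter; the net shift is to the left.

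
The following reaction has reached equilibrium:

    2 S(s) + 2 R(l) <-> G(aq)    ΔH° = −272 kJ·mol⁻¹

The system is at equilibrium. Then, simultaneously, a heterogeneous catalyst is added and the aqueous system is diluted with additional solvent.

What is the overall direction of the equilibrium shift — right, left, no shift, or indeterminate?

A catalyst speeds both forward and reverse rates equally; it changes neither Q nor K — no shift from this change.
Dilution lowers every aqueous concentration by the same factor. Δn_aq = 1 − 0 = +1, so the system shifts toward the side with more dissolved moles — to the right.
Only the nonzero effect(s) matter; the net shift is to the right.

right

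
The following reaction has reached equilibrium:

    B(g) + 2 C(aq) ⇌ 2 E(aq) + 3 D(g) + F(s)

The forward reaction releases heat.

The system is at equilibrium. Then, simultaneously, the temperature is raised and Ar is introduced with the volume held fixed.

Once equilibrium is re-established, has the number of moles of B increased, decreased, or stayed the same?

increases

The forward reaction is exothermic. Raising T favours the endothermic direction — shift to the left.
At constant volume, adding an inert gas leaves every reacting species' partial pressure unchanged, so Q is unchanged — no shift from this change.
The net shift is to the left. B is a reactant, so its amount increases.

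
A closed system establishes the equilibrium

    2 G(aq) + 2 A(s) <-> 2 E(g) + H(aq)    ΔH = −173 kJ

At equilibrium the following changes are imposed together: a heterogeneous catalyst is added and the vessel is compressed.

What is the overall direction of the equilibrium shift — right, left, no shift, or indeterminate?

left

A catalyst speeds both forward and reverse rates equally; it changes neither Q nor K — no shift from this change.
Gas moles: reactants 0, products 2 (Δn_gas = +2). Compression shifts the system toward the side with fewer moles of gas — to the left.
Only the nonzero effect(s) matter; the net shift is to the left.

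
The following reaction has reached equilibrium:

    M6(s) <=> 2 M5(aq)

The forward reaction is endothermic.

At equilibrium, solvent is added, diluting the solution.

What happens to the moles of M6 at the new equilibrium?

decreases

Dilution lowers every aqueous concentration by the same factor. Δn_aq = 2 − 0 = +2, so the system shifts toward the side with more dissolved moles — to the right.
The net shift is to the right. M6 is a reactant, so its amount decreases.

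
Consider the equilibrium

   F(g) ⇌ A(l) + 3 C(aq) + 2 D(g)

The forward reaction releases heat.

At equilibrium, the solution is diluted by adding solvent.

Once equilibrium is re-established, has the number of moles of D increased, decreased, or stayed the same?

increases

Dilution lowers every aqueous concentration by the same factor. Δn_aq = 3 − 0 = +3, so the system shifts toward the side with more dissolved moles — to the right.
The net shift is to the right. D is a product, so its amount increases.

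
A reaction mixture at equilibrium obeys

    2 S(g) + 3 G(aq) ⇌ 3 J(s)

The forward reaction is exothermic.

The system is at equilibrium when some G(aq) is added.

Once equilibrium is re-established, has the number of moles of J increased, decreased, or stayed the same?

Adding G (aq), a reactant, drives the reaction to the right.
The net shift is to the right. J is a product, so its amount increases.

increases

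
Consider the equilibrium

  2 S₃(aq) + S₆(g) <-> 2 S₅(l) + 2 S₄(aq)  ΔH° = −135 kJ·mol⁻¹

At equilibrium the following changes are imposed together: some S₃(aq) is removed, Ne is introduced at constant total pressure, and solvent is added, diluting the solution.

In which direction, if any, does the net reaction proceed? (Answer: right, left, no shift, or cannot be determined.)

left

Removing S₃ (aq), a reactant, drives the reaction to the left.
Adding inert gas at constant total pressure expands the volume and lowers every reacting partial pressure. With Δn_gas = 0 − 1 = -1, Q moves away from K toward the side with fewer gas moles, so the system shifts toward the side with more gas moles — to the left.
Dilution scales every aqueous concentration by the same factor. Δn_aq = 2 − 2 = 0, so Q is unchanged — no shift.
Only the nonzero effect(s) matter; the net shift is to the left.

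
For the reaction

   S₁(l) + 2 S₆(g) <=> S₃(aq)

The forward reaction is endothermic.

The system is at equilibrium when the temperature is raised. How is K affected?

K depends on temperature via the van 't Hoff relation. The forward reaction is endothermic, so raising T increases K.

increases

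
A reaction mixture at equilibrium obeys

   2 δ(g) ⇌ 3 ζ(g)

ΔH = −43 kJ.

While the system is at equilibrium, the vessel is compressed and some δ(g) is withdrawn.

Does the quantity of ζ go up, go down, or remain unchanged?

Gas moles: reactants 2, products 3 (Δn_gas = +1). Compression shifts the system toward the side with fewer moles of gas — to the left.
Removing δ (g), a reactant, drives the reaction to the left.
The net shift is to the left. ζ is a product, so its amount decreases.

decreases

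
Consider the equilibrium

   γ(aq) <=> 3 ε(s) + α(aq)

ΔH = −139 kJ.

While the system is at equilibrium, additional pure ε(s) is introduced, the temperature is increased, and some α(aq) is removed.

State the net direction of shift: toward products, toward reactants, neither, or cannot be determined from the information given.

cannot be determined

ε is a pure solid; its activity is 1 regardless of amount, so Q is unaffected — no shift from this change.
The forward reaction is exothermic. Raising T favours the endothermic direction — shift to the left.
Removing α (aq), a product, drives the reaction to the right.
The individual effects push in opposite directions; without quantitative information the net direction cannot be determined.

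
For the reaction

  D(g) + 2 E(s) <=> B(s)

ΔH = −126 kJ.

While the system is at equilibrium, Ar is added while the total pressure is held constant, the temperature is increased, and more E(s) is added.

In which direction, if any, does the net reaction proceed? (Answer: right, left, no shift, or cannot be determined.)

Adding inert gas at constant total pressure expands the volume and lowers every reacting partial pressure. With Δn_gas = 0 − 1 = -1, Q moves away from K toward the side with fewer gas moles, so the system shifts toward the side with more gas moles — to the left.
The forward reaction is exothermic. Raising T favours the endothermic direction — shift to the left.
E is a pure solid; its activity is 1 regardless of amount, so Q is unaffected — no shift from this change.
Only the nonzero effect(s) matter; the net shift is to the left.

left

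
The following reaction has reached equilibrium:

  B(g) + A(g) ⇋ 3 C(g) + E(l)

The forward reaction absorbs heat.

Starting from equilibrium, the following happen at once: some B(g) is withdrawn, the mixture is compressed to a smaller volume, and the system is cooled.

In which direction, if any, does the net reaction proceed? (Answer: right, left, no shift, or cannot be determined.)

left

Removing B (g), a reactant, drives the reaction to the left.
Gas moles: reactants 2, products 3 (Δn_gas = +1). Compression shifts the system toward the side with fewer moles of gas — to the left.
The forward reaction is endothermic. Lowering T favours the exothermic direction — shift to the left.
All effects act in the same direction — net shift to the left.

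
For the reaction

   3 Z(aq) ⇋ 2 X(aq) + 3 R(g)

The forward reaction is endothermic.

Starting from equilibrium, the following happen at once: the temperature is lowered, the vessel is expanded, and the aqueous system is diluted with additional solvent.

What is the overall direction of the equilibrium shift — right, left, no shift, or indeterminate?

The forward reaction is endothermic. Lowering T favours the exothermic direction — shift to the left.
Gas moles: reactants 0, products 3 (Δn_gas = +3). Expansion shifts the system toward the side with more moles of gas — to the right.
Dilution lowers every aqueous concentration by the same factor. Δn_aq = 2 − 3 = -1, so the system shifts toward the side with more dissolved moles — to the left.
The individual effects push in opposite directions; without quantitative information the net direction cannot be determined.

cannot be determined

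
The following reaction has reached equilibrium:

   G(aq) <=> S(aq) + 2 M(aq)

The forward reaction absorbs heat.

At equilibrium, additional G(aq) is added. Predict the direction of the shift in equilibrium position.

right

Adding G (aq), a reactant, drives the reaction to the right.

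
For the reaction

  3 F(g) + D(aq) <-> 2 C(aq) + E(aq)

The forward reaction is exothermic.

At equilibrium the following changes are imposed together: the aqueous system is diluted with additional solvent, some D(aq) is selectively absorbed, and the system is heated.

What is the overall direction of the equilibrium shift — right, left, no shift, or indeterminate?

Dilution lowers every aqueous concentration by the same factor. Δn_aq = 3 − 1 = +2, so the system shifts toward the side with more dissolved moles — to the right.
Removing D (aq), a reactant, drives the reaction to the left.
The forward reaction is exothermic. Raising T favours the endothermic direction — shift to the left.
The individual effects push in opposite directions; without quantitative information the net direction cannot be determined.

cannot be determined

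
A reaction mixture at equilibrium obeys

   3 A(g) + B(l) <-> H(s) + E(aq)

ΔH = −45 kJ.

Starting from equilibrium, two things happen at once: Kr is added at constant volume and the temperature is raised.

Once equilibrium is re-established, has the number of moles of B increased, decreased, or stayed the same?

increases

At constant volume, adding an inert gas leaves every reacting species' partial pressure unchanged, so Q is unchanged — no shift from this change.
The forward reaction is exothermic. Raising T favours the endothermic direction — shift to the left.
The net shift is to the left. B is a reactant, so its amount increases.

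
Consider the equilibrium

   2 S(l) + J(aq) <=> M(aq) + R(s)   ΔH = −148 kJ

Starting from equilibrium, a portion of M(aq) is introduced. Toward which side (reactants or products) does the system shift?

left

Adding M (aq), a product, drives the reaction to the left.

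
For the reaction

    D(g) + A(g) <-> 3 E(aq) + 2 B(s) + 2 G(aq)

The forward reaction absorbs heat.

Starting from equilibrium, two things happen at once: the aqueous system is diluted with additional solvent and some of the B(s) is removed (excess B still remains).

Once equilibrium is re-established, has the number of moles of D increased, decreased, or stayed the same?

Dilution lowers every aqueous concentration by the same factor. Δn_aq = 5 − 0 = +5, so the system shifts toward the side with more dissolved moles — to the right.
B is a pure solid; its activity is 1 regardless of amount, so Q is unaffected — no shift from this change.
The net shift is to the right. D is a reactant, so its amount decreases.

decreases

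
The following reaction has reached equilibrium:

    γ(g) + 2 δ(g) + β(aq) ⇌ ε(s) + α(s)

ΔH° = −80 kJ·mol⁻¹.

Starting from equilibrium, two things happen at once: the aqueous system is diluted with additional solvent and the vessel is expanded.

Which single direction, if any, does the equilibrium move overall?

left

Dilution lowers every aqueous concentration by the same factor. Δn_aq = 0 − 1 = -1, so the system shifts toward the side with more dissolved moles — to the left.
Gas moles: reactants 3, products 0 (Δn_gas = -3). Expansion shifts the system toward the side with more moles of gas — to the left.
All effects act in the same direction — net shift to the left.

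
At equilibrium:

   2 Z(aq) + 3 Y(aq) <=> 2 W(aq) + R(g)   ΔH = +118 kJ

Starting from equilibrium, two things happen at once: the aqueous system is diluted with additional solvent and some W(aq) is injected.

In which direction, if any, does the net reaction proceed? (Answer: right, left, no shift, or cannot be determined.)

left

Dilution lowers every aqueous concentration by the same factor. Δn_aq = 2 − 5 = -3, so the system shifts toward the side with more dissolved moles — to the left.
Adding W (aq), a product, drives the reaction to the left.
All effects act in the same direction — net shift to the left.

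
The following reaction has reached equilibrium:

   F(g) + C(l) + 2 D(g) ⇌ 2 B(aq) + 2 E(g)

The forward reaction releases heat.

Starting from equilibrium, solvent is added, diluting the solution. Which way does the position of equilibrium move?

Dilution lowers every aqueous concentration by the same factor. Δn_aq = 2 − 0 = +2, so the system shifts toward the side with more dissolved moles — to the right.

right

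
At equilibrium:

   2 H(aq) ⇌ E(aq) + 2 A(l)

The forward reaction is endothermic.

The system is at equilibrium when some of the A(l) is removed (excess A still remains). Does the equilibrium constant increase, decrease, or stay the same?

The equilibrium constant depends only on temperature. This perturbation changes neither the position of equilibrium nor K.

unchanged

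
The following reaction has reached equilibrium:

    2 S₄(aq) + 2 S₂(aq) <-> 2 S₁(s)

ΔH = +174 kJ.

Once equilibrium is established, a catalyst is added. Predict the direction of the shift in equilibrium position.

A catalyst speeds both forward and reverse rates equally; it changes neither Q nor K — no shift from this change.

no shift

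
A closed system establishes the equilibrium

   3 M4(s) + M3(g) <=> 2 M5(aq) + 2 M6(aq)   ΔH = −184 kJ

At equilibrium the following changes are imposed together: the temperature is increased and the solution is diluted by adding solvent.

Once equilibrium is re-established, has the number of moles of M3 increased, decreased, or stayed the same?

The forward reaction is exothermic. Raising T favours the endothermic direction — shift to the left.
Dilution lowers every aqueous concentration by the same factor. Δn_aq = 4 − 0 = +4, so the system shifts toward the side with more dissolved moles — to the right.
The two effects oppose each other, so the net shift — and hence the change in M3 — cannot be determined from the given information.

cannot be determined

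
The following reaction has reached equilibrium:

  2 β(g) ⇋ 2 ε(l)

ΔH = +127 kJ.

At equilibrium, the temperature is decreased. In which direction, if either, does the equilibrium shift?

The forward reaction is endothermic. Lowering T favours the exothermic direction — shift to the left.

left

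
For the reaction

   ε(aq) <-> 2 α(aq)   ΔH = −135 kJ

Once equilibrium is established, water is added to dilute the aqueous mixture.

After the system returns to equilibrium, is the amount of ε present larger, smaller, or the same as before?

Dilution lowers every aqueous concentration by the same factor. Δn_aq = 2 − 1 = +1, so the system shifts toward the side with more dissolved moles — to the right.
The net shift is to the right. ε is a reactant, so its amount decreases.

decreases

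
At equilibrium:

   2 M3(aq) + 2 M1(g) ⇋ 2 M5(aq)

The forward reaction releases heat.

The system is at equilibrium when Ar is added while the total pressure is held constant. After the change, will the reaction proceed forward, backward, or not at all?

Adding inert gas at constant total pressure expands the volume and lowers every reacting partial pressure. With Δn_gas = 0 − 2 = -2, Q moves away from K toward the side with fewer gas moles, so the system shifts toward the side with more gas moles — to the left.

left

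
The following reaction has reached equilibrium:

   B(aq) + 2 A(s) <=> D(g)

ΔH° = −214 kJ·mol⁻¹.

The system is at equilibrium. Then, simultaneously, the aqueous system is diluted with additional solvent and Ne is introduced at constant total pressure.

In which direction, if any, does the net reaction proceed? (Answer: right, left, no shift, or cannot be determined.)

Dilution lowers every aqueous concentration by the same factor. Δn_aq = 0 − 1 = -1, so the system shifts toward the side with more dissolved moles — to the left.
Adding inert gas at constant total pressure expands the volume and lowers every reacting partial pressure. With Δn_gas = 1 − 0 = +1, Q moves away from K toward the side with fewer gas moles, so the system shifts toward the side with more gas moles — to the right.
The individual effects push in opposite directions; without quantitative information the net direction cannot be determined.

cannot be determined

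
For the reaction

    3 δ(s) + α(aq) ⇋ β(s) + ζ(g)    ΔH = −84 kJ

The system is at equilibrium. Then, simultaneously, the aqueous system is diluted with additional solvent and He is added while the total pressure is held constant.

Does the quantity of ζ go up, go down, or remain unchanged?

cannot be determined

Dilution lowers every aqueous concentration by the same factor. Δn_aq = 0 − 1 = -1, so the system shifts toward the side with more dissolved moles — to the left.
Adding inert gas at constant total pressure expands the volume and lowers every reacting partial pressure. With Δn_gas = 1 − 0 = +1, Q moves away from K toward the side with fewer gas moles, so the system shifts toward the side with more gas moles — to the right.
The two effects oppose each other, so the net shift — and hence the change in ζ — cannot be determined from the given information.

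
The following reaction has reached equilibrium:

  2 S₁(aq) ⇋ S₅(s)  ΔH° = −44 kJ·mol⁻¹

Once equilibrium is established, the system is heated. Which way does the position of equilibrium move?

left

The forward reaction is exothermic. Raising T favours the endothermic direction — shift to the left.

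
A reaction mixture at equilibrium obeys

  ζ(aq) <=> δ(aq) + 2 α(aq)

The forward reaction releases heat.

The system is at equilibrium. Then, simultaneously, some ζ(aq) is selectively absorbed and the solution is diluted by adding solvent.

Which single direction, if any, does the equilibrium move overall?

Removing ζ (aq), a reactant, drives the reaction to the left.
Dilution lowers every aqueous concentration by the same factor. Δn_aq = 3 − 1 = +2, so the system shifts toward the side with more dissolved moles — to the right.
The individual effects push in opposite directions; without quantitative information the net direction cannot be determined.

cannot be determined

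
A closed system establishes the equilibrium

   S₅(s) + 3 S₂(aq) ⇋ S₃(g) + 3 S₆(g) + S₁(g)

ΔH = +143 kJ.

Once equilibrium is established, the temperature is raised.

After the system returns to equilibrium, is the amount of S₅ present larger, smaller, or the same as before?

The forward reaction is endothermic. Raising T favours the endothermic direction — shift to the right.
The net shift is to the right. S₅ is a reactant, so its amount decreases.

decreases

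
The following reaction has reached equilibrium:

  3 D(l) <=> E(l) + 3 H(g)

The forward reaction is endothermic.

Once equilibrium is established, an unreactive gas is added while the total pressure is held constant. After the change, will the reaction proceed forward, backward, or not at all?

right

Adding inert gas at constant total pressure expands the volume and lowers every reacting partial pressure. With Δn_gas = 3 − 0 = +3, Q moves away from K toward the side with fewer gas moles, so the system shifts toward the side with more gas moles — to the right.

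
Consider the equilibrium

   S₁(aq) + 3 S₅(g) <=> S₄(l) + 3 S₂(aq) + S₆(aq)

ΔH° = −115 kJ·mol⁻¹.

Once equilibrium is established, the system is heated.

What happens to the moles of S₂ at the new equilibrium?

decreases

The forward reaction is exothermic. Raising T favours the endothermic direction — shift to the left.
The net shift is to the left. S₂ is a product, so its amount decreases.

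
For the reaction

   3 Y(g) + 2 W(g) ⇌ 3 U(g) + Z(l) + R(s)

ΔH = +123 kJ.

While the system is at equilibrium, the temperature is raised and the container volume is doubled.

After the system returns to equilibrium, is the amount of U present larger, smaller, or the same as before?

The forward reaction is endothermic. Raising T favours the endothermic direction — shift to the right.
Gas moles: reactants 5, products 3 (Δn_gas = -2). Expansion shifts the system toward the side with more moles of gas — to the left.
The two effects oppose each other, so the net shift — and hence the change in U — cannot be determined from the given information.

cannot be determined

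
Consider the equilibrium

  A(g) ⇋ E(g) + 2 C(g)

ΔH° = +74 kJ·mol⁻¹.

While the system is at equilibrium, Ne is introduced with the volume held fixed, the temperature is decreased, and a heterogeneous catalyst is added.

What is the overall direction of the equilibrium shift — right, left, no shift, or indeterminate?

At constant volume, adding an inert gas leaves every reacting species' partial pressure unchanged, so Q is unchanged — no shift from this change.
The forward reaction is endothermic. Lowering T favours the exothermic direction — shift to the left.
A catalyst speeds both forward and reverse rates equally; it changes neither Q nor K — no shift from this change.
Only the nonzero effect(s) matter; the net shift is to the left.

left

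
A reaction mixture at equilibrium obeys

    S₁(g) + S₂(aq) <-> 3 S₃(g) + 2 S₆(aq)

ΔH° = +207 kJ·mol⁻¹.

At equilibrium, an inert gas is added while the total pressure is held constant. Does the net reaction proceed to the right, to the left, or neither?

Adding inert gas at constant total pressure expands the volume and lowers every reacting partial pressure. With Δn_gas = 3 − 1 = +2, Q moves away from K toward the side with fewer gas moles, so the system shifts toward the side with more gas moles — to the right.

right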